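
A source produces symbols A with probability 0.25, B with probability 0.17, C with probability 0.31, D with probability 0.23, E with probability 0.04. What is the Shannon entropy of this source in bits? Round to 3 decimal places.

H = −Σ pᵢ log₂ pᵢ.
−0.25·log₂(0.25) = 0.5000
−0.17·log₂(0.17) = 0.4346
−0.31·log₂(0.31) = 0.5238
−0.23·log₂(0.23) = 0.4877
−0.04·log₂(0.04) = 0.1858
Sum ≈ 2.1318 → 2.132 bits.

2.132 bits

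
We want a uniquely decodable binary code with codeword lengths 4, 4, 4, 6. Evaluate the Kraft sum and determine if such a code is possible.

0.203125; yes

With common denominator 2^6 = 64: Σ 2^(−ℓᵢ) = 4/64 + 4/64 + 4/64 + 1/64 = 13/64 = 0.203125.
Kraft's inequality requires Σ ≤ 1; here Σ = 0.203125 ≤ 1, so such a prefix code exists.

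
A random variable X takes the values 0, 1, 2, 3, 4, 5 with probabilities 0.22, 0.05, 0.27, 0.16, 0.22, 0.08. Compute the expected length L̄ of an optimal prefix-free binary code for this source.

Repeatedly combine the two least-probable nodes; the expected code length is the sum of the merged weights.
merge 1/20 + 2/25 → 13/100
merge 13/100 + 4/25 → 29/100
merge 11/50 + 11/50 → 11/25
merge 27/100 + 29/100 → 14/25
merge 11/25 + 14/25 → 1
L = 13/100 + 29/100 + 11/25 + 14/25 + 1 = 121/50 = 2.42 bits/symbol.

2.42 bits/symbol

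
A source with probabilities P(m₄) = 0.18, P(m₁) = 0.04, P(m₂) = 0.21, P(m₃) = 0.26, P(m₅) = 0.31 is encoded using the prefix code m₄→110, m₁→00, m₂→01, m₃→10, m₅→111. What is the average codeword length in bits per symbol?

2.49 bits/symbol

L̄ = Σ pᵢ·ℓᵢ = 0.18·3 + 0.04·2 + 0.21·2 + 0.26·2 + 0.31·3 = 2.49 bits/symbol.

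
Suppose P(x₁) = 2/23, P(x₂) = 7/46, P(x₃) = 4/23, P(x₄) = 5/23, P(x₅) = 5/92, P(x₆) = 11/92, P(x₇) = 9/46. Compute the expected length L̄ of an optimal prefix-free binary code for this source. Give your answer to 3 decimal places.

Repeatedly combine the two least-probable nodes; the expected code length is the sum of the merged weights.
merge 5/92 + 2/23 → 13/92
merge 11/92 + 13/92 → 6/23
merge 7/46 + 4/23 → 15/46
merge 9/46 + 5/23 → 19/46
merge 6/23 + 15/46 → 27/46
merge 19/46 + 27/46 → 1
L = 13/92 + 6/23 + 15/46 + 19/46 + 27/46 + 1 = 251/92 ≈ 2.728 bits/symbol.

2.728 bits/symbol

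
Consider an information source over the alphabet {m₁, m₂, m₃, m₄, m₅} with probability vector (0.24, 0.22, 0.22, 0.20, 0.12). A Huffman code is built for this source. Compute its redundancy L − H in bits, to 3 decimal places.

Entropy H = −Σ p log₂ p ≈ 2.2867 bits.
Huffman merges: 3/25+1/5→8/25; 11/50+11/50→11/25; 6/25+8/25→14/25; 11/25+14/25→1. L = 58/25 ≈ 2.3200.
L − H = 2.3200 − 2.2867 = 0.033 bits.

0.033 bits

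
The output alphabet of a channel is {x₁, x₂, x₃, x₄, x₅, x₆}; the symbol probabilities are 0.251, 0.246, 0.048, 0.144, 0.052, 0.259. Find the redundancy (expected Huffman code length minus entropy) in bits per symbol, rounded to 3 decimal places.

Entropy H = −Σ p log₂ p ≈ 2.3377 bits.
Huffman merges: 6/125+13/250→1/10; 1/10+18/125→61/250; 61/250+123/500→49/100; 251/1000+259/1000→51/100; 49/100+51/100→1. L = 293/125 ≈ 2.3440.
L − H = 2.3440 − 2.3377 = 0.006 bits.

0.006 bits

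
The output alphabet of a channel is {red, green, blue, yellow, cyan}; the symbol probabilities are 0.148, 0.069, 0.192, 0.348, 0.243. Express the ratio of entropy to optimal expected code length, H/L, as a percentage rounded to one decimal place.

Entropy H = −Σ p log₂ p ≈ 2.1571 bits.
Huffman merges: 69/1000+37/250→217/1000; 24/125+217/1000→409/1000; 243/1000+87/250→591/1000; 409/1000+591/1000→1. L = 2217/1000 ≈ 2.2170.
Efficiency = H/L = 2.1571/2.2170 = 97.3%.

97.3%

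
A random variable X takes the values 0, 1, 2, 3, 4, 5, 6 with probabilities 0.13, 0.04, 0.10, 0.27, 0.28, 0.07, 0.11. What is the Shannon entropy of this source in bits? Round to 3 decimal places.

H = −Σ pᵢ log₂ pᵢ.
−0.13·log₂(0.13) = 0.3826
−0.04·log₂(0.04) = 0.1858
−0.10·log₂(0.10) = 0.3322
−0.27·log₂(0.27) = 0.5100
−0.28·log₂(0.28) = 0.5142
−0.07·log₂(0.07) = 0.2686
−0.11·log₂(0.11) = 0.3503
Sum ≈ 2.5437 → 2.544 bits.

2.544 bits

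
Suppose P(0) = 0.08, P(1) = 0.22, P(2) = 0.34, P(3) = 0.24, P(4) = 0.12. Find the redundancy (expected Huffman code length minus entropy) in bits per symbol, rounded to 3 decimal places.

Entropy H = −Σ p log₂ p ≈ 2.1625 bits.
Huffman merges: 2/25+3/25→1/5; 1/5+11/50→21/50; 6/25+17/50→29/50; 21/50+29/50→1. L = 11/5 ≈ 2.2000.
L − H = 2.2000 − 2.1625 = 0.038 bits.

0.038 bits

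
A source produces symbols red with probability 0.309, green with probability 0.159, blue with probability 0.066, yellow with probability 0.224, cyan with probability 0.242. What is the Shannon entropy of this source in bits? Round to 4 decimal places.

2.1830 bits

H = −Σ pᵢ log₂ pᵢ.
−0.309·log₂(0.309) = 0.5235
−0.159·log₂(0.159) = 0.4218
−0.066·log₂(0.066) = 0.2588
−0.224·log₂(0.224) = 0.4835
−0.242·log₂(0.242) = 0.4954
Sum ≈ 2.1830 → 2.1830 bits.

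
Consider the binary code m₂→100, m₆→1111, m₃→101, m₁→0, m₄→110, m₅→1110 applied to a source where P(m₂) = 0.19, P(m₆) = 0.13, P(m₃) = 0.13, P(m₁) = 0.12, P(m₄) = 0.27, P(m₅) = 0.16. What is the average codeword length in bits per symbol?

L̄ = Σ pᵢ·ℓᵢ = 0.19·3 + 0.13·4 + 0.13·3 + 0.12·1 + 0.27·3 + 0.16·4 = 3.05 bits/symbol.

3.05 bits/symbol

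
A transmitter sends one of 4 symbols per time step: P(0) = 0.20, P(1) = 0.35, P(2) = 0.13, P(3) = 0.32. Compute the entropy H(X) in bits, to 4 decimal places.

H = −Σ pᵢ log₂ pᵢ.
−0.20·log₂(0.20) = 0.4644
−0.35·log₂(0.35) = 0.5301
−0.13·log₂(0.13) = 0.3826
−0.32·log₂(0.32) = 0.5260
Sum ≈ 1.9032 → 1.9032 bits.

1.9032 bits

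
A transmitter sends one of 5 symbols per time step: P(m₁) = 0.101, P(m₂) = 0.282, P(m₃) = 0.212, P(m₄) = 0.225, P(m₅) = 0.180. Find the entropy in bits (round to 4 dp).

H = −Σ pᵢ log₂ pᵢ.
−0.101·log₂(0.101) = 0.3341
−0.282·log₂(0.282) = 0.5150
−0.212·log₂(0.212) = 0.4744
−0.225·log₂(0.225) = 0.4842
−0.180·log₂(0.180) = 0.4453
Sum ≈ 2.2530 → 2.2530 bits.

2.2530 bits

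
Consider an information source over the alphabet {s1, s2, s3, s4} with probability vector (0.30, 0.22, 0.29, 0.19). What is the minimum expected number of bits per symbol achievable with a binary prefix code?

2 bits/symbol

Repeatedly combine the two least-probable nodes; the expected code length is the sum of the merged weights.
merge 19/100 + 11/50 → 41/100
merge 29/100 + 3/10 → 59/100
merge 41/100 + 59/100 → 1
L = 41/100 + 59/100 + 1 = 2 bits/symbol.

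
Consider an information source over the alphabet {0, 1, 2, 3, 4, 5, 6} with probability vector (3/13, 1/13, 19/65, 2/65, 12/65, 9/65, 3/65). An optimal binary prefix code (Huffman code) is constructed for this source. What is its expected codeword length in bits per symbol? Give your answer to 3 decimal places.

2.523 bits/symbol

Repeatedly combine the two least-probable nodes; the expected code length is the sum of the merged weights.
merge 2/65 + 3/65 → 1/13
merge 1/13 + 1/13 → 2/13
merge 9/65 + 2/13 → 19/65
merge 12/65 + 3/13 → 27/65
merge 19/65 + 19/65 → 38/65
merge 27/65 + 38/65 → 1
L = 1/13 + 2/13 + 19/65 + 27/65 + 38/65 + 1 = 164/65 ≈ 2.523 bits/symbol.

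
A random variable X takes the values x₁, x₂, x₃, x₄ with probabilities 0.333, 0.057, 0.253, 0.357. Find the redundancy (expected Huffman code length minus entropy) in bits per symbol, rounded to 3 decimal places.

Entropy H = −Σ p log₂ p ≈ 1.7960 bits.
Huffman merges: 57/1000+253/1000→31/100; 31/100+333/1000→643/1000; 357/1000+643/1000→1. L = 1953/1000 ≈ 1.9530.
L − H = 1.9530 − 1.7960 = 0.157 bits.

0.157 bits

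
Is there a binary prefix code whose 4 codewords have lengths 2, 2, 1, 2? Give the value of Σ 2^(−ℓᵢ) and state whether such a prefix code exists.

With common denominator 2^2 = 4: Σ 2^(−ℓᵢ) = 1/4 + 1/4 + 2/4 + 1/4 = 5/4 = 1.25.
Kraft's inequality requires Σ ≤ 1; here Σ = 1.25 > 1, so no such prefix code exists.

1.25; no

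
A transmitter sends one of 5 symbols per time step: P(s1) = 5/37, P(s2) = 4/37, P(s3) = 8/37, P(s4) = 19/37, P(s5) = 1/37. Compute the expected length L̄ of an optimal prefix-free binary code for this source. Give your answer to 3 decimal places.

1.892 bits/symbol

Repeatedly combine the two least-probable nodes; the expected code length is the sum of the merged weights.
merge 1/37 + 4/37 → 5/37
merge 5/37 + 5/37 → 10/37
merge 8/37 + 10/37 → 18/37
merge 18/37 + 19/37 → 1
L = 5/37 + 10/37 + 18/37 + 1 = 70/37 ≈ 1.892 bits/symbol.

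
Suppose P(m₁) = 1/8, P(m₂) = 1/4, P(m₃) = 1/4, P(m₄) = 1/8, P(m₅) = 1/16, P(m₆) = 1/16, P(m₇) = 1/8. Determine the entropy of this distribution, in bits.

Each probability is a power of 1/2, so log₂(1/p) is an integer.
H = Σ p·log₂(1/p) = 1/8·3 + 1/4·2 + 1/4·2 + 1/8·3 + 1/16·4 + 1/16·4 + 1/8·3 = 2.625 bits.

2.625 bits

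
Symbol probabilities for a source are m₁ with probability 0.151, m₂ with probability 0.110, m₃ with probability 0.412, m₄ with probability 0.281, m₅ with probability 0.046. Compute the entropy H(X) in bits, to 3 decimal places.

H = −Σ pᵢ log₂ pᵢ.
−0.151·log₂(0.151) = 0.4118
−0.110·log₂(0.110) = 0.3503
−0.412·log₂(0.412) = 0.5271
−0.281·log₂(0.281) = 0.5146
−0.046·log₂(0.046) = 0.2043
Sum ≈ 2.0081 → 2.008 bits.

2.008 bits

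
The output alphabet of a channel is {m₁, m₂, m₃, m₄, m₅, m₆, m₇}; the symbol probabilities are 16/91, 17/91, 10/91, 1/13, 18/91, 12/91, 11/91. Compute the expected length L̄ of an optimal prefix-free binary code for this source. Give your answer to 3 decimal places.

Repeatedly combine the two least-probable nodes; the expected code length is the sum of the merged weights.
merge 1/13 + 10/91 → 17/91
merge 11/91 + 12/91 → 23/91
merge 16/91 + 17/91 → 33/91
merge 17/91 + 18/91 → 5/13
merge 23/91 + 33/91 → 8/13
merge 5/13 + 8/13 → 1
L = 17/91 + 23/91 + 33/91 + 5/13 + 8/13 + 1 = 255/91 ≈ 2.802 bits/symbol.

2.802 bits/symbol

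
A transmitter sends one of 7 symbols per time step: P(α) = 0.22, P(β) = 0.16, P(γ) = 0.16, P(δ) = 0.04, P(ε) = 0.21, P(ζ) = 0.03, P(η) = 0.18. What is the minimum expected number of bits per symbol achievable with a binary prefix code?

Repeatedly combine the two least-probable nodes; the expected code length is the sum of the merged weights.
merge 3/100 + 1/25 → 7/100
merge 7/100 + 4/25 → 23/100
merge 4/25 + 9/50 → 17/50
merge 21/100 + 11/50 → 43/100
merge 23/100 + 17/50 → 57/100
merge 43/100 + 57/100 → 1
L = 7/100 + 23/100 + 17/50 + 43/100 + 57/100 + 1 = 66/25 = 2.64 bits/symbol.

2.64 bits/symbol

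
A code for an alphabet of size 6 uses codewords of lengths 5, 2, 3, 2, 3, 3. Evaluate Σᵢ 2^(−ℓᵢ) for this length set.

With common denominator 2^5 = 32: Σ 2^(−ℓᵢ) = 1/32 + 8/32 + 4/32 + 8/32 + 4/32 + 4/32 = 29/32 = 0.90625.

0.90625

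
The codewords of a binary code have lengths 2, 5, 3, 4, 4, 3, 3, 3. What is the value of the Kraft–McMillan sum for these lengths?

With common denominator 2^5 = 32: Σ 2^(−ℓᵢ) = 8/32 + 1/32 + 4/32 + 2/32 + 2/32 + 4/32 + 4/32 + 4/32 = 29/32 = 0.90625.

0.90625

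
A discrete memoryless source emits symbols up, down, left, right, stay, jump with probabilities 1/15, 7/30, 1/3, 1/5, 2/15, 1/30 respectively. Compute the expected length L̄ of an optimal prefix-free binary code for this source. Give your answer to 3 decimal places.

Repeatedly combine the two least-probable nodes; the expected code length is the sum of the merged weights.
merge 1/30 + 1/15 → 1/10
merge 1/10 + 2/15 → 7/30
merge 1/5 + 7/30 → 13/30
merge 7/30 + 1/3 → 17/30
merge 13/30 + 17/30 → 1
L = 1/10 + 7/30 + 13/30 + 17/30 + 1 = 7/3 ≈ 2.333 bits/symbol.

2.333 bits/symbol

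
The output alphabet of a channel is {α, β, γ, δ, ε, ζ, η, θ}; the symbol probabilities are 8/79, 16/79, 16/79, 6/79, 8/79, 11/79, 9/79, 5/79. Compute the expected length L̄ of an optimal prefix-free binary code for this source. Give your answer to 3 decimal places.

Repeatedly combine the two least-probable nodes; the expected code length is the sum of the merged weights.
merge 5/79 + 6/79 → 11/79
merge 8/79 + 8/79 → 16/79
merge 9/79 + 11/79 → 20/79
merge 11/79 + 16/79 → 27/79
merge 16/79 + 16/79 → 32/79
merge 20/79 + 27/79 → 47/79
merge 32/79 + 47/79 → 1
L = 11/79 + 16/79 + 20/79 + 27/79 + 32/79 + 47/79 + 1 = 232/79 ≈ 2.937 bits/symbol.

2.937 bits/symbol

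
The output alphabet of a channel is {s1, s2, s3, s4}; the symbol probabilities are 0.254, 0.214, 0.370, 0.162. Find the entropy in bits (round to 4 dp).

1.9343 bits

H = −Σ pᵢ log₂ pᵢ.
−0.254·log₂(0.254) = 0.5022
−0.214·log₂(0.214) = 0.4760
−0.370·log₂(0.370) = 0.5307
−0.162·log₂(0.162) = 0.4254
Sum ≈ 1.9343 → 1.9343 bits.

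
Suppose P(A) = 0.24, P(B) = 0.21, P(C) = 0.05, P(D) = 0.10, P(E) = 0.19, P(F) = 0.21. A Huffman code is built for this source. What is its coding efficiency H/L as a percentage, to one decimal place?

Entropy H = −Σ p log₂ p ≈ 2.4433 bits.
Huffman merges: 1/20+1/10→3/20; 3/20+19/100→17/50; 21/100+21/100→21/50; 6/25+17/50→29/50; 21/50+29/50→1. L = 249/100 ≈ 2.4900.
Efficiency = H/L = 2.4433/2.4900 = 98.1%.

98.1%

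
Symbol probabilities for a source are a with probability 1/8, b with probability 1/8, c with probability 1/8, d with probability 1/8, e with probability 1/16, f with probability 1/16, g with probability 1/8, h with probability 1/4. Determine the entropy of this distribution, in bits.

Each probability is a power of 1/2, so log₂(1/p) is an integer.
H = Σ p·log₂(1/p) = 1/8·3 + 1/8·3 + 1/8·3 + 1/8·3 + 1/16·4 + 1/16·4 + 1/8·3 + 1/4·2 = 2.875 bits.

2.875 bits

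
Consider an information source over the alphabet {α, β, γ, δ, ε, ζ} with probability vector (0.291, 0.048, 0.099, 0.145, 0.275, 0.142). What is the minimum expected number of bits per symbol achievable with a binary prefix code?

Repeatedly combine the two least-probable nodes; the expected code length is the sum of the merged weights.
merge 6/125 + 99/1000 → 147/1000
merge 71/500 + 29/200 → 287/1000
merge 147/1000 + 11/40 → 211/500
merge 287/1000 + 291/1000 → 289/500
merge 211/500 + 289/500 → 1
L = 147/1000 + 287/1000 + 211/500 + 289/500 + 1 = 1217/500 = 2.434 bits/symbol.

2.434 bits/symbol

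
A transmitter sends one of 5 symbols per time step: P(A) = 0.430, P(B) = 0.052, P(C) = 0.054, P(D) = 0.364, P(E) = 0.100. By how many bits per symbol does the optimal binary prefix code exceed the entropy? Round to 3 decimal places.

0.046 bits

Entropy H = −Σ p log₂ p ≈ 1.8357 bits.
Huffman merges: 13/250+27/500→53/500; 1/10+53/500→103/500; 103/500+91/250→57/100; 43/100+57/100→1. L = 941/500 ≈ 1.8820.
L − H = 1.8820 − 1.8357 = 0.046 bits.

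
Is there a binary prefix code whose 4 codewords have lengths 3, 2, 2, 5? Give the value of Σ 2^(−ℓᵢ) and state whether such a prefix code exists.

With common denominator 2^5 = 32: Σ 2^(−ℓᵢ) = 4/32 + 8/32 + 8/32 + 1/32 = 21/32 = 0.65625.
Kraft's inequality requires Σ ≤ 1; here Σ = 0.65625 ≤ 1, so such a prefix code exists.

0.65625; yes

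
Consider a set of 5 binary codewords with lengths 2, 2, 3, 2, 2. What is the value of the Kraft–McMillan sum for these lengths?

With common denominator 2^3 = 8: Σ 2^(−ℓᵢ) = 2/8 + 2/8 + 1/8 + 2/8 + 2/8 = 9/8 = 1.125.

1.125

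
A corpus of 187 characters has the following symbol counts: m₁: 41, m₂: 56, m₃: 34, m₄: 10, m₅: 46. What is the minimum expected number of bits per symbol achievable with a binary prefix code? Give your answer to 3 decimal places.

Probabilities are the counts divided by 187.
Repeatedly combine the two least-probable nodes; the expected code length is the sum of the merged weights.
merge 10/187 + 2/11 → 4/17
merge 41/187 + 4/17 → 5/11
merge 46/187 + 56/187 → 6/11
merge 5/11 + 6/11 → 1
L = 4/17 + 5/11 + 6/11 + 1 = 38/17 ≈ 2.235 bits/symbol.

2.235 bits/symbol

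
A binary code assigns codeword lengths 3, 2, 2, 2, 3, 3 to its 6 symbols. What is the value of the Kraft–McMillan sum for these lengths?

1.125

With common denominator 2^3 = 8: Σ 2^(−ℓᵢ) = 1/8 + 2/8 + 2/8 + 2/8 + 1/8 + 1/8 = 9/8 = 1.125.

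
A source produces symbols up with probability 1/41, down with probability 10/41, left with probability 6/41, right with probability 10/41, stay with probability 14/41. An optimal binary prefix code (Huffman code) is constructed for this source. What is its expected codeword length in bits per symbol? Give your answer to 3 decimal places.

Repeatedly combine the two least-probable nodes; the expected code length is the sum of the merged weights.
merge 1/41 + 6/41 → 7/41
merge 7/41 + 10/41 → 17/41
merge 10/41 + 14/41 → 24/41
merge 17/41 + 24/41 → 1
L = 7/41 + 17/41 + 24/41 + 1 = 89/41 ≈ 2.171 bits/symbol.

2.171 bits/symbol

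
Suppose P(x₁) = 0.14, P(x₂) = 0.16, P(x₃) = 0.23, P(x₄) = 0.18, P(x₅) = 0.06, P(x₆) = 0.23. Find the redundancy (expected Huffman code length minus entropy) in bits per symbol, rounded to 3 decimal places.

0.056 bits

Entropy H = −Σ p log₂ p ≈ 2.4843 bits.
Huffman merges: 3/50+7/50→1/5; 4/25+9/50→17/50; 1/5+23/100→43/100; 23/100+17/50→57/100; 43/100+57/100→1. L = 127/50 ≈ 2.5400.
L − H = 2.5400 − 2.4843 = 0.056 bits.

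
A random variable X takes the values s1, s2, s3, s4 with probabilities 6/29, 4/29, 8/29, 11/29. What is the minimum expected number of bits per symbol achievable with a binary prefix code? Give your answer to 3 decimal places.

Repeatedly combine the two least-probable nodes; the expected code length is the sum of the merged weights.
merge 4/29 + 6/29 → 10/29
merge 8/29 + 10/29 → 18/29
merge 11/29 + 18/29 → 1
L = 10/29 + 18/29 + 1 = 57/29 ≈ 1.966 bits/symbol.

1.966 bits/symbol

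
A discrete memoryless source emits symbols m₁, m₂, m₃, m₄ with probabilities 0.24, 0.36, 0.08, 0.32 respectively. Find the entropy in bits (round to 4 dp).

1.8423 bits

H = −Σ pᵢ log₂ pᵢ.
−0.24·log₂(0.24) = 0.4941
−0.36·log₂(0.36) = 0.5306
−0.08·log₂(0.08) = 0.2915
−0.32·log₂(0.32) = 0.5260
Sum ≈ 1.8423 → 1.8423 bits.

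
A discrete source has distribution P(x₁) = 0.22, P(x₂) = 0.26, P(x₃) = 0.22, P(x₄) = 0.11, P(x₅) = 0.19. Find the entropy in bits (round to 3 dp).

H = −Σ pᵢ log₂ pᵢ.
−0.22·log₂(0.22) = 0.4806
−0.26·log₂(0.26) = 0.5053
−0.22·log₂(0.22) = 0.4806
−0.11·log₂(0.11) = 0.3503
−0.19·log₂(0.19) = 0.4552
Sum ≈ 2.2719 → 2.272 bits.

2.272 bits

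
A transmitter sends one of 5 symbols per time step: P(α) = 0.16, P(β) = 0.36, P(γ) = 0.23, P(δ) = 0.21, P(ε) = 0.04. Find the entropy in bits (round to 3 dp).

2.100 bits

H = −Σ pᵢ log₂ pᵢ.
−0.16·log₂(0.16) = 0.4230
−0.36·log₂(0.36) = 0.5306
−0.23·log₂(0.23) = 0.4877
−0.21·log₂(0.21) = 0.4728
−0.04·log₂(0.04) = 0.1858
Sum ≈ 2.0999 → 2.100 bits.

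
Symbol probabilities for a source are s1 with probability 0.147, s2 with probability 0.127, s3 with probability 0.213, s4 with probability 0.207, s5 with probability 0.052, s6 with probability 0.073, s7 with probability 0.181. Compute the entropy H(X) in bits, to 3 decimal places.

2.674 bits

H = −Σ pᵢ log₂ pᵢ.
−0.147·log₂(0.147) = 0.4066
−0.127·log₂(0.127) = 0.3781
−0.213·log₂(0.213) = 0.4752
−0.207·log₂(0.207) = 0.4704
−0.052·log₂(0.052) = 0.2218
−0.073·log₂(0.073) = 0.2756
−0.181·log₂(0.181) = 0.4463
Sum ≈ 2.6741 → 2.674 bits.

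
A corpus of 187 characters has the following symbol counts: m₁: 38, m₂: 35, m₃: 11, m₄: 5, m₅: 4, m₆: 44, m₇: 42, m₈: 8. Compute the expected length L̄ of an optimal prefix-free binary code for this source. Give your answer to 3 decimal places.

2.626 bits/symbol

Probabilities are the counts divided by 187.
Repeatedly combine the two least-probable nodes; the expected code length is the sum of the merged weights.
merge 4/187 + 5/187 → 9/187
merge 8/187 + 9/187 → 1/11
merge 1/17 + 1/11 → 28/187
merge 28/187 + 35/187 → 63/187
merge 38/187 + 42/187 → 80/187
merge 4/17 + 63/187 → 107/187
merge 80/187 + 107/187 → 1
L = 9/187 + 1/11 + 28/187 + 63/187 + 80/187 + 107/187 + 1 = 491/187 ≈ 2.626 bits/symbol.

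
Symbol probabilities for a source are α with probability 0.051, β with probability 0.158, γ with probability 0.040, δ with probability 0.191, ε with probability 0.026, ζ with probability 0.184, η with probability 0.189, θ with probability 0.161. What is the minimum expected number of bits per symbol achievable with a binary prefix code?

Repeatedly combine the two least-probable nodes; the expected code length is the sum of the merged weights.
merge 13/500 + 1/25 → 33/500
merge 51/1000 + 33/500 → 117/1000
merge 117/1000 + 79/500 → 11/40
merge 161/1000 + 23/125 → 69/200
merge 189/1000 + 191/1000 → 19/50
merge 11/40 + 69/200 → 31/50
merge 19/50 + 31/50 → 1
L = 33/500 + 117/1000 + 11/40 + 69/200 + 19/50 + 31/50 + 1 = 2803/1000 = 2.803 bits/symbol.

2.803 bits/symbol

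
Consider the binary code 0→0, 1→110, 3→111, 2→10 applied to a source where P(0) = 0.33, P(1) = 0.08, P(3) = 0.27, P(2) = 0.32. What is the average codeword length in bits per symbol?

L̄ = Σ pᵢ·ℓᵢ = 0.33·1 + 0.08·3 + 0.27·3 + 0.32·2 = 2.02 bits/symbol.

2.02 bits/symbol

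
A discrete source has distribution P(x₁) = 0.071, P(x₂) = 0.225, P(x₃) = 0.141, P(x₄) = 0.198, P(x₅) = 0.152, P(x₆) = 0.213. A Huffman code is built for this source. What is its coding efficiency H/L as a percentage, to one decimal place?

97.8%

Entropy H = −Σ p log₂ p ≈ 2.5046 bits.
Huffman merges: 71/1000+141/1000→53/250; 19/125+99/500→7/20; 53/250+213/1000→17/40; 9/40+7/20→23/40; 17/40+23/40→1. L = 1281/500 ≈ 2.5620.
Efficiency = H/L = 2.5046/2.5620 = 97.8%.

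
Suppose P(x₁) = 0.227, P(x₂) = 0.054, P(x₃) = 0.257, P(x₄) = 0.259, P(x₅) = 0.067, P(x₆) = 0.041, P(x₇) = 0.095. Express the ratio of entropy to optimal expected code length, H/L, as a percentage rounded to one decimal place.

99.2%

Entropy H = −Σ p log₂ p ≈ 2.4944 bits.
Huffman merges: 41/1000+27/500→19/200; 67/1000+19/200→81/500; 19/200+81/500→257/1000; 227/1000+257/1000→121/250; 257/1000+259/1000→129/250; 121/250+129/250→1. L = 1257/500 ≈ 2.5140.
Efficiency = H/L = 2.4944/2.5140 = 99.2%.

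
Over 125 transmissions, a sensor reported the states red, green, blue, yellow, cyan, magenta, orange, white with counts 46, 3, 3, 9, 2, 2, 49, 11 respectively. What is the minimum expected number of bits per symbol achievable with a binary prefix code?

2.16 bits/symbol

Probabilities are the counts divided by 125.
Repeatedly combine the two least-probable nodes; the expected code length is the sum of the merged weights.
merge 2/125 + 2/125 → 4/125
merge 3/125 + 3/125 → 6/125
merge 4/125 + 6/125 → 2/25
merge 9/125 + 2/25 → 19/125
merge 11/125 + 19/125 → 6/25
merge 6/25 + 46/125 → 76/125
merge 49/125 + 76/125 → 1
L = 4/125 + 6/125 + 2/25 + 19/125 + 6/25 + 76/125 + 1 = 54/25 = 2.16 bits/symbol.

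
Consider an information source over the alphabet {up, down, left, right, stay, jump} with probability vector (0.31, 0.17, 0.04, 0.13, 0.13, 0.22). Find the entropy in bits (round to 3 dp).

2.390 bits

H = −Σ pᵢ log₂ pᵢ.
−0.31·log₂(0.31) = 0.5238
−0.17·log₂(0.17) = 0.4346
−0.04·log₂(0.04) = 0.1858
−0.13·log₂(0.13) = 0.3826
−0.13·log₂(0.13) = 0.3826
−0.22·log₂(0.22) = 0.4806
Sum ≈ 2.3900 → 2.390 bits.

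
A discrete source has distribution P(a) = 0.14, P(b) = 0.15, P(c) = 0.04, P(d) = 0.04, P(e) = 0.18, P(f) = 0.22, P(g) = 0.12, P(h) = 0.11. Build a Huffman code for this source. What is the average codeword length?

Repeatedly combine the two least-probable nodes; the expected code length is the sum of the merged weights.
merge 1/25 + 1/25 → 2/25
merge 2/25 + 11/100 → 19/100
merge 3/25 + 7/50 → 13/50
merge 3/20 + 9/50 → 33/100
merge 19/100 + 11/50 → 41/100
merge 13/50 + 33/100 → 59/100
merge 41/100 + 59/100 → 1
L = 2/25 + 19/100 + 13/50 + 33/100 + 41/100 + 59/100 + 1 = 143/50 = 2.86 bits/symbol.

2.86 bits/symbol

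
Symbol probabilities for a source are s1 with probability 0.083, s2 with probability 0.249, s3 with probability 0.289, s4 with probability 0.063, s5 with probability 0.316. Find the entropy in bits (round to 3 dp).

H = −Σ pᵢ log₂ pᵢ.
−0.083·log₂(0.083) = 0.2980
−0.249·log₂(0.249) = 0.4994
−0.289·log₂(0.289) = 0.5176
−0.063·log₂(0.063) = 0.2513
−0.316·log₂(0.316) = 0.5252
Sum ≈ 2.0915 → 2.091 bits.

2.091 bits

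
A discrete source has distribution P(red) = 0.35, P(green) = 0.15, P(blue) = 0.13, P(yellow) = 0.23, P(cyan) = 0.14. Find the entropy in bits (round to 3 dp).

2.208 bits

H = −Σ pᵢ log₂ pᵢ.
−0.35·log₂(0.35) = 0.5301
−0.15·log₂(0.15) = 0.4105
−0.13·log₂(0.13) = 0.3826
−0.23·log₂(0.23) = 0.4877
−0.14·log₂(0.14) = 0.3971
Sum ≈ 2.2081 → 2.208 bits.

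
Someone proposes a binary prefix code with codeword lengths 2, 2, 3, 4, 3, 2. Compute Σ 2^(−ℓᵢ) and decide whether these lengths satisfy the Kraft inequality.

With common denominator 2^4 = 16: Σ 2^(−ℓᵢ) = 4/16 + 4/16 + 2/16 + 1/16 + 2/16 + 4/16 = 17/16 = 1.0625.
Kraft's inequality requires Σ ≤ 1; here Σ = 1.0625 > 1, so no such prefix code exists.

1.0625; no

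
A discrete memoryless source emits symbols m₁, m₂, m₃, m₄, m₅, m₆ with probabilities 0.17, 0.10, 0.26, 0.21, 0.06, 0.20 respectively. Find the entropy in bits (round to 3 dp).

2.453 bits

H = −Σ pᵢ log₂ pᵢ.
−0.17·log₂(0.17) = 0.4346
−0.10·log₂(0.10) = 0.3322
−0.26·log₂(0.26) = 0.5053
−0.21·log₂(0.21) = 0.4728
−0.06·log₂(0.06) = 0.2435
−0.20·log₂(0.20) = 0.4644
Sum ≈ 2.4528 → 2.453 bits.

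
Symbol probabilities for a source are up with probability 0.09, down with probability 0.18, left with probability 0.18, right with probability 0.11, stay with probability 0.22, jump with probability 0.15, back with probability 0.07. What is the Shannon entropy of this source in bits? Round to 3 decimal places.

H = −Σ pᵢ log₂ pᵢ.
−0.09·log₂(0.09) = 0.3127
−0.18·log₂(0.18) = 0.4453
−0.18·log₂(0.18) = 0.4453
−0.11·log₂(0.11) = 0.3503
−0.22·log₂(0.22) = 0.4806
−0.15·log₂(0.15) = 0.4105
−0.07·log₂(0.07) = 0.2686
Sum ≈ 2.7132 → 2.713 bits.

2.713 bits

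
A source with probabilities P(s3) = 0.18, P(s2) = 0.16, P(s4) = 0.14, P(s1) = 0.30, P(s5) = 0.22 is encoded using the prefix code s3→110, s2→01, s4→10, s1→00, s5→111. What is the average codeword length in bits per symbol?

2.4 bits/symbol

L̄ = Σ pᵢ·ℓᵢ = 0.18·3 + 0.16·2 + 0.14·2 + 0.30·2 + 0.22·3 = 2.4 bits/symbol.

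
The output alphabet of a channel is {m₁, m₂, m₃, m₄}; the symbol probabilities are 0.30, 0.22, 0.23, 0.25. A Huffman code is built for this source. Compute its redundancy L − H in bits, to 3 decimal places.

0.011 bits

Entropy H = −Σ p log₂ p ≈ 1.9893 bits.
Huffman merges: 11/50+23/100→9/20; 1/4+3/10→11/20; 9/20+11/20→1. L = 2 ≈ 2.0000.
L − H = 2.0000 − 1.9893 = 0.011 bits.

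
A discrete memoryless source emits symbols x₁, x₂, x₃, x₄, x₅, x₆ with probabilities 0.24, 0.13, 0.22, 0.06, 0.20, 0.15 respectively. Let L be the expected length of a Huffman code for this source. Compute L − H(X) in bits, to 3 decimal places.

0.054 bits

Entropy H = −Σ p log₂ p ≈ 2.4758 bits.
Huffman merges: 3/50+13/100→19/100; 3/20+19/100→17/50; 1/5+11/50→21/50; 6/25+17/50→29/50; 21/50+29/50→1. L = 253/100 ≈ 2.5300.
L − H = 2.5300 − 2.4758 = 0.054 bits.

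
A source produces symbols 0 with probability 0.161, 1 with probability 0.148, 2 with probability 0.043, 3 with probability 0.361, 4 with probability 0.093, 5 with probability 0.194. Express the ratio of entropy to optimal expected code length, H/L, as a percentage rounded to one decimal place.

Entropy H = −Σ p log₂ p ≈ 2.3356 bits.
Huffman merges: 43/1000+93/1000→17/125; 17/125+37/250→71/250; 161/1000+97/500→71/200; 71/250+71/200→639/1000; 361/1000+639/1000→1. L = 1207/500 ≈ 2.4140.
Efficiency = H/L = 2.3356/2.4140 = 96.8%.

96.8%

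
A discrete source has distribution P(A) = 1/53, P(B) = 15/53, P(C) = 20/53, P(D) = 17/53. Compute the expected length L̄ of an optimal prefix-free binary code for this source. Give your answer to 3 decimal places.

Repeatedly combine the two least-probable nodes; the expected code length is the sum of the merged weights.
merge 1/53 + 15/53 → 16/53
merge 16/53 + 17/53 → 33/53
merge 20/53 + 33/53 → 1
L = 16/53 + 33/53 + 1 = 102/53 ≈ 1.925 bits/symbol.

1.925 bits/symbol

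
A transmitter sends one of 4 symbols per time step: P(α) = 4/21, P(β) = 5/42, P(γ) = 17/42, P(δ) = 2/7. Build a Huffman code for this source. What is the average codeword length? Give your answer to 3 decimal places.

1.905 bits/symbol

Repeatedly combine the two least-probable nodes; the expected code length is the sum of the merged weights.
merge 5/42 + 4/21 → 13/42
merge 2/7 + 13/42 → 25/42
merge 17/42 + 25/42 → 1
L = 13/42 + 25/42 + 1 = 40/21 ≈ 1.905 bits/symbol.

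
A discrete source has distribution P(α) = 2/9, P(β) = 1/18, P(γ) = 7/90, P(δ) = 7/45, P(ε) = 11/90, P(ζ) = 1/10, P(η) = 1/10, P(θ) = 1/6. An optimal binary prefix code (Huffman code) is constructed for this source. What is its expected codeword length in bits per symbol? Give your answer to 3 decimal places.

2.911 bits/symbol

Repeatedly combine the two least-probable nodes; the expected code length is the sum of the merged weights.
merge 1/18 + 7/90 → 2/15
merge 1/10 + 1/10 → 1/5
merge 11/90 + 2/15 → 23/90
merge 7/45 + 1/6 → 29/90
merge 1/5 + 2/9 → 19/45
merge 23/90 + 29/90 → 26/45
merge 19/45 + 26/45 → 1
L = 2/15 + 1/5 + 23/90 + 29/90 + 19/45 + 26/45 + 1 = 131/45 ≈ 2.911 bits/symbol.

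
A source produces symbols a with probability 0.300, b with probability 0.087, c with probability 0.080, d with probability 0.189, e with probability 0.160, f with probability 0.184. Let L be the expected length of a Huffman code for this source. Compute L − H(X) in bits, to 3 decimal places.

0.048 bits

Entropy H = −Σ p log₂ p ≈ 2.4457 bits.
Huffman merges: 2/25+87/1000→167/1000; 4/25+167/1000→327/1000; 23/125+189/1000→373/1000; 3/10+327/1000→627/1000; 373/1000+627/1000→1. L = 1247/500 ≈ 2.4940.
L − H = 2.4940 − 2.4457 = 0.048 bits.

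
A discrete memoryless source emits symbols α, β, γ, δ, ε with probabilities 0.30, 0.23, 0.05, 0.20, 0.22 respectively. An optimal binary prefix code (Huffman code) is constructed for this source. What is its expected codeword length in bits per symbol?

2.25 bits/symbol

Repeatedly combine the two least-probable nodes; the expected code length is the sum of the merged weights.
merge 1/20 + 1/5 → 1/4
merge 11/50 + 23/100 → 9/20
merge 1/4 + 3/10 → 11/20
merge 9/20 + 11/20 → 1
L = 1/4 + 9/20 + 11/20 + 1 = 9/4 = 2.25 bits/symbol.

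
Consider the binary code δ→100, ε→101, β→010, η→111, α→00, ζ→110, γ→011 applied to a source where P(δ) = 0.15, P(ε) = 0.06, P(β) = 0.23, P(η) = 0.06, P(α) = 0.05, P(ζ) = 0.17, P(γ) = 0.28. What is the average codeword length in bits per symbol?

2.95 bits/symbol

L̄ = Σ pᵢ·ℓᵢ = 0.15·3 + 0.06·3 + 0.23·3 + 0.06·3 + 0.05·2 + 0.17·3 + 0.28·3 = 2.95 bits/symbol.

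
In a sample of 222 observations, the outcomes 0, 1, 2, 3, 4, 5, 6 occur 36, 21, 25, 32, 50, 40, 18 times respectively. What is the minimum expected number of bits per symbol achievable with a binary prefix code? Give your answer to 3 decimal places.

Probabilities are the counts divided by 222.
Repeatedly combine the two least-probable nodes; the expected code length is the sum of the merged weights.
merge 3/37 + 7/74 → 13/74
merge 25/222 + 16/111 → 19/74
merge 6/37 + 13/74 → 25/74
merge 20/111 + 25/111 → 15/37
merge 19/74 + 25/74 → 22/37
merge 15/37 + 22/37 → 1
L = 13/74 + 19/74 + 25/74 + 15/37 + 22/37 + 1 = 205/74 ≈ 2.770 bits/symbol.

2.770 bits/symbol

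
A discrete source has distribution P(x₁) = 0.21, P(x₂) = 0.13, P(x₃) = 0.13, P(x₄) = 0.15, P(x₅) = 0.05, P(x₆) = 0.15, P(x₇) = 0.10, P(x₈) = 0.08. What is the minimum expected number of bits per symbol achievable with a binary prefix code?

Repeatedly combine the two least-probable nodes; the expected code length is the sum of the merged weights.
merge 1/20 + 2/25 → 13/100
merge 1/10 + 13/100 → 23/100
merge 13/100 + 13/100 → 13/50
merge 3/20 + 3/20 → 3/10
merge 21/100 + 23/100 → 11/25
merge 13/50 + 3/10 → 14/25
merge 11/25 + 14/25 → 1
L = 13/100 + 23/100 + 13/50 + 3/10 + 11/25 + 14/25 + 1 = 73/25 = 2.92 bits/symbol.

2.92 bits/symbol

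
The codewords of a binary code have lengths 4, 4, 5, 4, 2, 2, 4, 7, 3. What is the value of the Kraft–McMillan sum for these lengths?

With common denominator 2^7 = 128: Σ 2^(−ℓᵢ) = 8/128 + 8/128 + 4/128 + 8/128 + 32/128 + 32/128 + 8/128 + 1/128 + 16/128 = 117/128 = 0.9140625.

0.9140625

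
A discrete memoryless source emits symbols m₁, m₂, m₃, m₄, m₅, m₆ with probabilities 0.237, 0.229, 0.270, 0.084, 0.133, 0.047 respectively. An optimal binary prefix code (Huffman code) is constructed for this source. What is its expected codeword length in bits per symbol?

2.395 bits/symbol

Repeatedly combine the two least-probable nodes; the expected code length is the sum of the merged weights.
merge 47/1000 + 21/250 → 131/1000
merge 131/1000 + 133/1000 → 33/125
merge 229/1000 + 237/1000 → 233/500
merge 33/125 + 27/100 → 267/500
merge 233/500 + 267/500 → 1
L = 131/1000 + 33/125 + 233/500 + 267/500 + 1 = 479/200 = 2.395 bits/symbol.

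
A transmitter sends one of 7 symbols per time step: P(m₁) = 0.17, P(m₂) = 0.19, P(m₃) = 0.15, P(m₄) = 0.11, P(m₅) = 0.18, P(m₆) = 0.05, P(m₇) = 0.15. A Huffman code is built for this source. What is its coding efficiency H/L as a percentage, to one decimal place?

Entropy H = −Σ p log₂ p ≈ 2.7226 bits.
Huffman merges: 1/20+11/100→4/25; 3/20+3/20→3/10; 4/25+17/100→33/100; 9/50+19/100→37/100; 3/10+33/100→63/100; 37/100+63/100→1. L = 279/100 ≈ 2.7900.
Efficiency = H/L = 2.7226/2.7900 = 97.6%.

97.6%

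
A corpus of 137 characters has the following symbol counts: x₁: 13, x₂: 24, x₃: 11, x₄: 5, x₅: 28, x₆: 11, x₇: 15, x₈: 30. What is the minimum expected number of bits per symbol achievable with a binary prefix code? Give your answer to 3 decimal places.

2.869 bits/symbol

Probabilities are the counts divided by 137.
Repeatedly combine the two least-probable nodes; the expected code length is the sum of the merged weights.
merge 5/137 + 11/137 → 16/137
merge 11/137 + 13/137 → 24/137
merge 15/137 + 16/137 → 31/137
merge 24/137 + 24/137 → 48/137
merge 28/137 + 30/137 → 58/137
merge 31/137 + 48/137 → 79/137
merge 58/137 + 79/137 → 1
L = 16/137 + 24/137 + 31/137 + 48/137 + 58/137 + 79/137 + 1 = 393/137 ≈ 2.869 bits/symbol.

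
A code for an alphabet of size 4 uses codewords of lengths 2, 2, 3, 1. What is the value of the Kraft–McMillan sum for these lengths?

With common denominator 2^3 = 8: Σ 2^(−ℓᵢ) = 2/8 + 2/8 + 1/8 + 4/8 = 9/8 = 1.125.

1.125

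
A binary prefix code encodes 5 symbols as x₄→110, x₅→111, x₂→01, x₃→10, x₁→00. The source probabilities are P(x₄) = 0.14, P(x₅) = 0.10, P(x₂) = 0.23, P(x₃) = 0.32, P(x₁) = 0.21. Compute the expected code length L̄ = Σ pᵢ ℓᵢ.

2.24 bits/symbol

L̄ = Σ pᵢ·ℓᵢ = 0.14·3 + 0.10·3 + 0.23·2 + 0.32·2 + 0.21·2 = 2.24 bits/symbol.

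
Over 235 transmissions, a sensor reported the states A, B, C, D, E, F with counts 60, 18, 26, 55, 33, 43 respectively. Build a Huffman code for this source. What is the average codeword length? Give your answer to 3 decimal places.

Probabilities are the counts divided by 235.
Repeatedly combine the two least-probable nodes; the expected code length is the sum of the merged weights.
merge 18/235 + 26/235 → 44/235
merge 33/235 + 43/235 → 76/235
merge 44/235 + 11/47 → 99/235
merge 12/47 + 76/235 → 136/235
merge 99/235 + 136/235 → 1
L = 44/235 + 76/235 + 99/235 + 136/235 + 1 = 118/47 ≈ 2.511 bits/symbol.

2.511 bits/symbol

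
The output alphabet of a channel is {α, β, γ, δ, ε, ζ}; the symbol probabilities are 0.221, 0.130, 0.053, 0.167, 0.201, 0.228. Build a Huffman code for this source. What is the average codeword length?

2.533 bits/symbol

Repeatedly combine the two least-probable nodes; the expected code length is the sum of the merged weights.
merge 53/1000 + 13/100 → 183/1000
merge 167/1000 + 183/1000 → 7/20
merge 201/1000 + 221/1000 → 211/500
merge 57/250 + 7/20 → 289/500
merge 211/500 + 289/500 → 1
L = 183/1000 + 7/20 + 211/500 + 289/500 + 1 = 2533/1000 = 2.533 bits/symbol.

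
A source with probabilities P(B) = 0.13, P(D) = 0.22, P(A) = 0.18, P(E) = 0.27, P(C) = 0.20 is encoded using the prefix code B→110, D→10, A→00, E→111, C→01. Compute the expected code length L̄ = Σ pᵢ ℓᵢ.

L̄ = Σ pᵢ·ℓᵢ = 0.13·3 + 0.22·2 + 0.18·2 + 0.27·3 + 0.20·2 = 2.4 bits/symbol.

2.4 bits/symbol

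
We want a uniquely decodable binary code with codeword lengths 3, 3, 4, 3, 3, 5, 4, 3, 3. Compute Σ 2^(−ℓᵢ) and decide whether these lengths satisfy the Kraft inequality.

0.90625; yes

With common denominator 2^5 = 32: Σ 2^(−ℓᵢ) = 4/32 + 4/32 + 2/32 + 4/32 + 4/32 + 1/32 + 2/32 + 4/32 + 4/32 = 29/32 = 0.90625.
Kraft's inequality requires Σ ≤ 1; here Σ = 0.90625 ≤ 1, so such a prefix code exists.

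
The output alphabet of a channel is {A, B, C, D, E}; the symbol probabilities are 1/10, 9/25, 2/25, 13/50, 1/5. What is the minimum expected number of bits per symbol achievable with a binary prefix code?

Repeatedly combine the two least-probable nodes; the expected code length is the sum of the merged weights.
merge 2/25 + 1/10 → 9/50
merge 9/50 + 1/5 → 19/50
merge 13/50 + 9/25 → 31/50
merge 19/50 + 31/50 → 1
L = 9/50 + 19/50 + 31/50 + 1 = 109/50 = 2.18 bits/symbol.

2.18 bits/symbol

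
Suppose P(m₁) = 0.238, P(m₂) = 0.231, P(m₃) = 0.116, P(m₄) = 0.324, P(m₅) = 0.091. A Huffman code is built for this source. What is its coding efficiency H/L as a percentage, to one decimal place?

Entropy H = −Σ p log₂ p ≈ 2.1832 bits.
Huffman merges: 91/1000+29/250→207/1000; 207/1000+231/1000→219/500; 119/500+81/250→281/500; 219/500+281/500→1. L = 2207/1000 ≈ 2.2070.
Efficiency = H/L = 2.1832/2.2070 = 98.9%.

98.9%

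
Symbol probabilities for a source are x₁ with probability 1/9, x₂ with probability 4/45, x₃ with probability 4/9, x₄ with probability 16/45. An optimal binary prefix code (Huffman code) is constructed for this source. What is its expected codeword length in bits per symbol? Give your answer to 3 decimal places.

Repeatedly combine the two least-probable nodes; the expected code length is the sum of the merged weights.
merge 4/45 + 1/9 → 1/5
merge 1/5 + 16/45 → 5/9
merge 4/9 + 5/9 → 1
L = 1/5 + 5/9 + 1 = 79/45 ≈ 1.756 bits/symbol.

1.756 bits/symbol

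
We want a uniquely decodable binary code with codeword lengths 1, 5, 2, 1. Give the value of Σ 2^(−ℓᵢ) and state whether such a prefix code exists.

1.28125; no

With common denominator 2^5 = 32: Σ 2^(−ℓᵢ) = 16/32 + 1/32 + 8/32 + 16/32 = 41/32 = 1.28125.
Kraft's inequality requires Σ ≤ 1; here Σ = 1.28125 > 1, so no such prefix code exists.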